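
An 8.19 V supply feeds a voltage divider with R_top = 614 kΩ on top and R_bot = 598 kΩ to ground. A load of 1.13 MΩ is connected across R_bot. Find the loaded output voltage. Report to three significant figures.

V_out ≈ 3.19 V

The load sits in parallel with R_bot: R_bot‖R_L = (598 × 1130) / (598 + 1130) = 391.1 kΩ.
V_out = 8.19 × 391.1 / (614 + 391.1) = 8.19 × 391.1/1005 = 3.19 V.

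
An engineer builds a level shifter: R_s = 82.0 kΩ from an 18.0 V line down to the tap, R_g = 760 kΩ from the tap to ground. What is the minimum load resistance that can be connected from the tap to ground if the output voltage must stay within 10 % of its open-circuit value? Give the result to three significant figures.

Output resistance R_th = R_s‖R_g = (82.0 × 760)/842.0 = 74.01 kΩ.
The fractional drop is R_th/(R_th + R_L); requiring this ≤ 0.100 gives R_L ≥ R_th(1/0.100 − 1) = 74.01 × 9.000 = 666 kΩ.

R_L(min) ≈ 666 kΩ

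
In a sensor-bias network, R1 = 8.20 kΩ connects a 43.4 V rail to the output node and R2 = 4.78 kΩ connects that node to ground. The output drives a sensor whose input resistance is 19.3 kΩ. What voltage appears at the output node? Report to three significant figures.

The load sits in parallel with R2: R2‖R_L = (4.78 × 19.3) / (4.78 + 19.3) = 3.831 kΩ.
V_out = 43.4 × 3.831 / (8.20 + 3.831) = 43.4 × 3.831/12.03 = 13.8 V.

V_out ≈ 13.8 V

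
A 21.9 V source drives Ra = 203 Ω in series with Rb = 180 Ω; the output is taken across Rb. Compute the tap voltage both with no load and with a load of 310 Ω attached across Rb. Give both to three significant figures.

Unloaded: 10.3 V; loaded: 7.87 V

Open-circuit: V = 21.9 × 180/(203 + 180) = 10.3 V.
With the load, Rb becomes Rb‖R_L = 113.9 Ω, so V = 21.9 × 113.9/316.9 = 7.87 V.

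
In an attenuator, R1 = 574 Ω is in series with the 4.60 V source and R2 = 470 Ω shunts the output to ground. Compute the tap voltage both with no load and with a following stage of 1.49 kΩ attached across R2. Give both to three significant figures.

Unloaded: 2.07 V; loaded: 1.76 V

Open-circuit: V = 4.60 × 470/(574 + 470) = 2.07 V.
With the load, R2 becomes R2‖R_L = 357.3 Ω, so V = 4.60 × 357.3/931.3 = 1.76 V.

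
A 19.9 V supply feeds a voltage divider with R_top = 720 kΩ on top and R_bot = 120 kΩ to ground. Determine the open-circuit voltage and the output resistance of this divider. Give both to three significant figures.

V_th = 2.84 V, R_th = 103 kΩ

V_th is the open-circuit tap voltage: 19.9 × 120/(720 + 120) = 2.84 V.
With the supply zeroed, R_top and R_bot appear in parallel from the tap: R_th = R_top‖R_bot = (720 × 120)/840.0 = 103 kΩ.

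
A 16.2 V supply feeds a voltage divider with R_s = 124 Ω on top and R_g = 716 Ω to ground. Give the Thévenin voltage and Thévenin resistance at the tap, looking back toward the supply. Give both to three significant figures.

V_th = 13.8 V, R_th = 106 Ω

V_th is the open-circuit tap voltage: 16.2 × 716/(124 + 716) = 13.8 V.
With the supply zeroed, R_s and R_g appear in parallel from the tap: R_th = R_s‖R_g = (124 × 716)/840.0 = 106 Ω.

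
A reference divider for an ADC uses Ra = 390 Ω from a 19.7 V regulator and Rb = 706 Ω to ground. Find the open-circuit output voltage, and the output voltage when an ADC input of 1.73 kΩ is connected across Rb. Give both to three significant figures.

Unloaded: 12.7 V; loaded: 11.1 V

Open-circuit: V = 19.7 × 706/(390 + 706) = 12.7 V.
With the load, Rb becomes Rb‖R_L = 501.4 Ω, so V = 19.7 × 501.4/891.4 = 11.1 V.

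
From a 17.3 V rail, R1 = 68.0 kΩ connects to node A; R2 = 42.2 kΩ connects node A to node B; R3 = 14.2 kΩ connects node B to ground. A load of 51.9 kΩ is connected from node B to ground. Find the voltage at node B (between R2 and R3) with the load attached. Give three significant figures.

V ≈ 1.59 V

At node B, R3 is in parallel with the load: R3‖R_L = 11.15 kΩ.
Below node A the resistance is R2 + (R3‖R_L) = 53.35 kΩ, so V_A = 17.3 × 53.35/121.3 = 7.606 V.
Then V_B = V_A × (R3‖R_L)/(R2 + R3‖R_L) = 7.606 × 11.15/53.35 = 1.59 V.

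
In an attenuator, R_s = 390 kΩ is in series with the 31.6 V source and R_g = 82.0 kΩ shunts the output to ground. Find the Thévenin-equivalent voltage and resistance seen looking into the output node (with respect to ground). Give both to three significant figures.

V_th is the open-circuit tap voltage: 31.6 × 82.0/(390 + 82.0) = 5.49 V.
With the supply zeroed, R_s and R_g appear in parallel from the tap: R_th = R_s‖R_g = (390 × 82.0)/472.0 = 67.8 kΩ.

V_th = 5.49 V, R_th = 67.8 kΩ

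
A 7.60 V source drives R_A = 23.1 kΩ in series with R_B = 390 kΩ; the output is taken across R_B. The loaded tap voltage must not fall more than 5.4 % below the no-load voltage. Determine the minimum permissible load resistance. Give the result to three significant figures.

Output resistance R_th = R_A‖R_B = (23.1 × 390)/413.1 = 21.81 kΩ.
The fractional drop is R_th/(R_th + R_L); requiring this ≤ 0.0540 gives R_L ≥ R_th(1/0.0540 − 1) = 21.81 × 17.52 = 382 kΩ.

R_L(min) ≈ 382 kΩ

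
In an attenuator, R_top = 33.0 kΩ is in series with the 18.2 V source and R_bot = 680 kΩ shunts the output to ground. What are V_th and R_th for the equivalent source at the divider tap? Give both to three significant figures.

V_th is the open-circuit tap voltage: 18.2 × 680/(33.0 + 680) = 17.4 V.
With the supply zeroed, R_top and R_bot appear in parallel from the tap: R_th = R_top‖R_bot = (33.0 × 680)/713.0 = 31.5 kΩ.

V_th = 17.4 V, R_th = 31.5 kΩ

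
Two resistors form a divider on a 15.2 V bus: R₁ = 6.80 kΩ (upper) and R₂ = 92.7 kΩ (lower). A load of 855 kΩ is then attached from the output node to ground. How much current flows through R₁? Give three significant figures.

I ≈ 0.168 mA

R₂‖R_L = 83.63 kΩ, so the source sees R₁ + R₂‖R_L = 90.43 kΩ.
I = 15.2 V / 90.43 kΩ = 0.168 mA.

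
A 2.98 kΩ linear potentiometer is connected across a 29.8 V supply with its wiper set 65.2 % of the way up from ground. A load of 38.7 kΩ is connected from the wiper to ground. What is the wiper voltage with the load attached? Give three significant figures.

The wiper splits the pot into (1−α)R = 1.037 kΩ above and αR = 1.943 kΩ below.
Lower section ‖ load = 1.850 kΩ.
V_wiper = 29.8 × 1.850/(1.037 + 1.850) = 19.1 V.

V ≈ 19.1 V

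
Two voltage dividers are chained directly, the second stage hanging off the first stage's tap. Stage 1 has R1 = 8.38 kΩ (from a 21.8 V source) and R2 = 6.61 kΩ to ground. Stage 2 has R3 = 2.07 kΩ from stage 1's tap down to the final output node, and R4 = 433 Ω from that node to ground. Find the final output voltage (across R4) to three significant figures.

V_out ≈ 0.672 V

Stage 2 presents R3+R4 = 2503 Ω as a load on stage 1's tap.
Stage 1's lower leg becomes R2‖(R3+R4) = 1816 Ω, so V_mid = 21.8 × 1816/10200 = 3.882 V.
Stage 2 is itself unloaded: V_out = V_mid × R4/(R3+R4) = 3.882 × 433/2503 = 0.672 V.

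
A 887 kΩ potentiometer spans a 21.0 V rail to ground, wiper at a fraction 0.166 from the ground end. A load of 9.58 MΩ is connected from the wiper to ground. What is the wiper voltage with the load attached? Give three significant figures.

The wiper splits the pot into (1−α)R = 739.8 kΩ above and αR = 147.2 kΩ below.
Lower section ‖ load = 145.0 kΩ.
V_wiper = 21.0 × 145.0/(739.8 + 145.0) = 3.44 V.

V ≈ 3.44 V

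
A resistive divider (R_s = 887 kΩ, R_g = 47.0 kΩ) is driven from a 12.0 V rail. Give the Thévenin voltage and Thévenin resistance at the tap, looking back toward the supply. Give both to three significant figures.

V_th = 0.604 V, R_th = 44.6 kΩ

V_th is the open-circuit tap voltage: 12.0 × 47.0/(887 + 47.0) = 0.604 V.
With the supply zeroed, R_s and R_g appear in parallel from the tap: R_th = R_s‖R_g = (887 × 47.0)/934.0 = 44.6 kΩ.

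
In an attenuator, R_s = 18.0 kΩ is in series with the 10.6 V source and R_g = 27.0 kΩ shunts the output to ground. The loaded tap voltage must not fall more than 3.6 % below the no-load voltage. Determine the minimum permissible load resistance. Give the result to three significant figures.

R_L(min) ≈ 289 kΩ

Output resistance R_th = R_s‖R_g = (18.0 × 27.0)/45.00 = 10.80 kΩ.
The fractional drop is R_th/(R_th + R_L); requiring this ≤ 0.0360 gives R_L ≥ R_th(1/0.0360 − 1) = 10.80 × 26.78 = 289 kΩ.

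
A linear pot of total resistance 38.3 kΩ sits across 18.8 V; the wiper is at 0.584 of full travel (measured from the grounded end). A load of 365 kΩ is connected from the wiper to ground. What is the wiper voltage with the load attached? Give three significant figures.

The wiper splits the pot into (1−α)R = 15.93 kΩ above and αR = 22.37 kΩ below.
Lower section ‖ load = 21.08 kΩ.
V_wiper = 18.8 × 21.08/(15.93 + 21.08) = 10.7 V.

V ≈ 10.7 V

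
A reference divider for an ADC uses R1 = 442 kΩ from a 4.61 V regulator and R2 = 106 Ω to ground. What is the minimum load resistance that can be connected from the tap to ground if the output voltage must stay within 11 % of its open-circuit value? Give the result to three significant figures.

R_L(min) ≈ 857 Ω

Output resistance R_th = R1‖R2 = (442000 × 106)/442100 = 106.0 Ω.
The fractional drop is R_th/(R_th + R_L); requiring this ≤ 0.110 gives R_L ≥ R_th(1/0.110 − 1) = 106.0 × 8.091 = 857 Ω.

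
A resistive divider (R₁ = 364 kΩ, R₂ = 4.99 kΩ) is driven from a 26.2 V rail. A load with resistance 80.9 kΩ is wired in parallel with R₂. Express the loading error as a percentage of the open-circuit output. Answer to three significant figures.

5.74 %

The divider's output (Thévenin) resistance is R₁‖R₂ = 4.923 kΩ.
Fractional drop under load = R_th/(R_th + R_L) = 4.923 / (4.923 + 80.9) = 0.05736.
So the output falls by 5.74 %.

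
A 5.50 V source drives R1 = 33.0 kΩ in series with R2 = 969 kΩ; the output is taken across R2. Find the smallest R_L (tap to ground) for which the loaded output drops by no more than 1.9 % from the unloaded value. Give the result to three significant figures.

R_L(min) ≈ 1.65 MΩ

Output resistance R_th = R1‖R2 = (33.0 × 969)/1002 = 31.91 kΩ.
The fractional drop is R_th/(R_th + R_L); requiring this ≤ 0.0190 gives R_L ≥ R_th(1/0.0190 − 1) = 31.91 × 51.63 = 1.65 MΩ.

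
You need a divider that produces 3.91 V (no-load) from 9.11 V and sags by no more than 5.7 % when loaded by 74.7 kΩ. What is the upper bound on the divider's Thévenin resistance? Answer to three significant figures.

R_th ≤ 4.52 kΩ

Loading drop = R_th/(R_th + R_L) ≤ 0.0570, so R_th ≤ R_L · ε/(1−ε) = 74.7 kΩ × 0.0570/0.9430 = 4.52 kΩ.
(Any R1, R2 with R2/(R1+R2) = 0.429 and R1‖R2 ≤ 4.52 kΩ will meet the spec.)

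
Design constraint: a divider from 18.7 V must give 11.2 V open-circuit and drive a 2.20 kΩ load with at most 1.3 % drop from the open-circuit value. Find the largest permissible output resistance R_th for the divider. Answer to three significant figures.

Loading drop = R_th/(R_th + R_L) ≤ 0.0130, so R_th ≤ R_L · ε/(1−ε) = 2.20 kΩ × 0.0130/0.9870 = 29.0 Ω.

R_th ≤ 29.0 Ω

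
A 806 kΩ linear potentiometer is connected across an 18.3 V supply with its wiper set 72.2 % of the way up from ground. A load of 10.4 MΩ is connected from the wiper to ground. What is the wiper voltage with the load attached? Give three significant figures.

The wiper splits the pot into (1−α)R = 224.1 kΩ above and αR = 581.9 kΩ below.
Lower section ‖ load = 551.1 kΩ.
V_wiper = 18.3 × 551.1/(224.1 + 551.1) = 13.0 V.

V ≈ 13.0 V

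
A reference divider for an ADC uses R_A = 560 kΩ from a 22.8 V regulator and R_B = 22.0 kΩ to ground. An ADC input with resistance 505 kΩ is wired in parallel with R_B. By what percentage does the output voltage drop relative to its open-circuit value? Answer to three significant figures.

The divider's output (Thévenin) resistance is R_A‖R_B = 21.17 kΩ.
Fractional drop under load = R_th/(R_th + R_L) = 21.17 / (21.17 + 505) = 0.04023.
So the output falls by 4.02 %.

4.02 %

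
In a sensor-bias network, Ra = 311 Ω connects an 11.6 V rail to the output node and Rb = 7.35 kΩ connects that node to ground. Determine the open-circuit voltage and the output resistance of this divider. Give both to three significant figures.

V_th = 11.1 V, R_th = 298 Ω

V_th is the open-circuit tap voltage: 11.6 × 7350/(311 + 7350) = 11.1 V.
With the supply zeroed, Ra and Rb appear in parallel from the tap: R_th = Ra‖Rb = (311 × 7350)/7661 = 298 Ω.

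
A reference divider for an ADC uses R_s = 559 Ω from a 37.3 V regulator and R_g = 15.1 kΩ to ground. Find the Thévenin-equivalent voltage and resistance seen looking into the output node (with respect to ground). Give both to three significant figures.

V_th is the open-circuit tap voltage: 37.3 × 15100/(559 + 15100) = 36.0 V.
With the supply zeroed, R_s and R_g appear in parallel from the tap: R_th = R_s‖R_g = (559 × 15100)/15660 = 539 Ω.

V_th = 36.0 V, R_th = 539 Ω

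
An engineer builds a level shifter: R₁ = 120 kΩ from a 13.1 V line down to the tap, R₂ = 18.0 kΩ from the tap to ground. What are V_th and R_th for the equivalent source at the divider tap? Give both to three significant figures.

V_th is the open-circuit tap voltage: 13.1 × 18.0/(120 + 18.0) = 1.71 V.
With the supply zeroed, R₁ and R₂ appear in parallel from the tap: R_th = R₁‖R₂ = (120 × 18.0)/138.0 = 15.7 kΩ.

V_th = 1.71 V, R_th = 15.7 kΩ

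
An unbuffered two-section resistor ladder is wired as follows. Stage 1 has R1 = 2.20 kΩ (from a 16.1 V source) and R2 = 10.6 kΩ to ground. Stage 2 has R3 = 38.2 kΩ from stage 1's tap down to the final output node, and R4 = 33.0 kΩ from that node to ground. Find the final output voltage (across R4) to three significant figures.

Stage 2 presents R3+R4 = 71.20 kΩ as a load on stage 1's tap.
Stage 1's lower leg becomes R2‖(R3+R4) = 9.226 kΩ, so V_mid = 16.1 × 9.226/11.43 = 13.00 V.
Stage 2 is itself unloaded: V_out = V_mid × R4/(R3+R4) = 13.00 × 33.0/71.20 = 6.03 V.

V_out ≈ 6.03 V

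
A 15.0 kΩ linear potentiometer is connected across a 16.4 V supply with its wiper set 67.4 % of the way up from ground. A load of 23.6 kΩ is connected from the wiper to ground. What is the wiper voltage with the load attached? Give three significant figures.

The wiper splits the pot into (1−α)R = 4.890 kΩ above and αR = 10.11 kΩ below.
Lower section ‖ load = 7.078 kΩ.
V_wiper = 16.4 × 7.078/(4.890 + 7.078) = 9.70 V.

V ≈ 9.70 V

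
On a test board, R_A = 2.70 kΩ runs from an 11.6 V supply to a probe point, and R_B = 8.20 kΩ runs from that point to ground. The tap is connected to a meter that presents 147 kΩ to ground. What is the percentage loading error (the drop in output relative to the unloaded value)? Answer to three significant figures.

1.36 %

The divider's output (Thévenin) resistance is R_A‖R_B = 2.031 kΩ.
Fractional drop under load = R_th/(R_th + R_L) = 2.031 / (2.031 + 147) = 0.01363.
So the output falls by 1.36 %.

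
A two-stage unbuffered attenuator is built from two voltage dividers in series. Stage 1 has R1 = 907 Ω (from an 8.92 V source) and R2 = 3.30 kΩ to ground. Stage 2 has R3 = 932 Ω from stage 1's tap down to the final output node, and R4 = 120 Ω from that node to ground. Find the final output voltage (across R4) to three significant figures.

Stage 2 presents R3+R4 = 1052 Ω as a load on stage 1's tap.
Stage 1's lower leg becomes R2‖(R3+R4) = 797.7 Ω, so V_mid = 8.92 × 797.7/1705 = 4.174 V.
Stage 2 is itself unloaded: V_out = V_mid × R4/(R3+R4) = 4.174 × 120/1052 = 0.476 V.

V_out ≈ 0.476 V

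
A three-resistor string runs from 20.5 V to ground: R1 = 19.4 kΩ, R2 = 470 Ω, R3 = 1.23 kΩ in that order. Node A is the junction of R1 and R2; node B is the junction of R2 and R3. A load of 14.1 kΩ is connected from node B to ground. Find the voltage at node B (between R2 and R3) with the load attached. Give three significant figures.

At node B, R3 is in parallel with the load: R3‖R_L = 1131 Ω.
Below node A the resistance is R2 + (R3‖R_L) = 1601 Ω, so V_A = 20.5 × 1601/21000 = 1.563 V.
Then V_B = V_A × (R3‖R_L)/(R2 + R3‖R_L) = 1.563 × 1131/1601 = 1.10 V.

V ≈ 1.10 V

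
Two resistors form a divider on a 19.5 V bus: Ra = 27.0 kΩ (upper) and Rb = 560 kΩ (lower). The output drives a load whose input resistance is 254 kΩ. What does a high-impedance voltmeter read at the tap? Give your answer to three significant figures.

V_out ≈ 16.9 V

The load sits in parallel with Rb: Rb‖R_L = (560 × 254) / (560 + 254) = 174.7 kΩ.
V_out = 19.5 × 174.7 / (27.0 + 174.7) = 19.5 × 174.7/201.7 = 16.9 V.
(Unloaded it would have been 18.6 V.)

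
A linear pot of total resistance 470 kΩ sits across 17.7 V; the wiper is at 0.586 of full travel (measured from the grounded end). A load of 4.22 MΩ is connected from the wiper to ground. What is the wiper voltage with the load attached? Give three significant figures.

V ≈ 10.1 V

The wiper splits the pot into (1−α)R = 194.6 kΩ above and αR = 275.4 kΩ below.
Lower section ‖ load = 258.5 kΩ.
V_wiper = 17.7 × 258.5/(194.6 + 258.5) = 10.1 V.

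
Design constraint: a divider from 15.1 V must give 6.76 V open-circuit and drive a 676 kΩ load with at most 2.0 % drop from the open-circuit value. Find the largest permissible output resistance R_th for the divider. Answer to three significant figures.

Loading drop = R_th/(R_th + R_L) ≤ 0.0200, so R_th ≤ R_L · ε/(1−ε) = 676 kΩ × 0.0200/0.9800 = 13.8 kΩ.
(Any R1, R2 with R2/(R1+R2) = 0.448 and R1‖R2 ≤ 13.8 kΩ will meet the spec.)

R_th ≤ 13.8 kΩ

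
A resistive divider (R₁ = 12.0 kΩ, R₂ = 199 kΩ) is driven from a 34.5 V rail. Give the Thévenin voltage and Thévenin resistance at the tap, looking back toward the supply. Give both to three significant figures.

V_th = 32.5 V, R_th = 11.3 kΩ

V_th is the open-circuit tap voltage: 34.5 × 199/(12.0 + 199) = 32.5 V.
With the supply zeroed, R₁ and R₂ appear in parallel from the tap: R_th = R₁‖R₂ = (12.0 × 199)/211.0 = 11.3 kΩ.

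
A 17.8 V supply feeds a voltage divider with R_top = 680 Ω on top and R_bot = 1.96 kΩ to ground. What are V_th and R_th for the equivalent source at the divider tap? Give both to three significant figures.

V_th = 13.2 V, R_th = 505 Ω

V_th is the open-circuit tap voltage: 17.8 × 1960/(680 + 1960) = 13.2 V.
With the supply zeroed, R_top and R_bot appear in parallel from the tap: R_th = R_top‖R_bot = (680 × 1960)/2640 = 505 Ω.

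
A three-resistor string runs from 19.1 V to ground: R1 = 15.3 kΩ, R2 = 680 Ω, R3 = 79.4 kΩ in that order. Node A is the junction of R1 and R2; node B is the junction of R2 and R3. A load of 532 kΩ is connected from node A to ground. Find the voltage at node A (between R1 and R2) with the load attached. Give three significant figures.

V ≈ 15.7 V

Below node A the series string R2+R3 = 80080 Ω sits in parallel with the 532000 Ω load: 69600 Ω.
V_A = 19.1 × 69600/(15300 + 69600) = 15.7 V.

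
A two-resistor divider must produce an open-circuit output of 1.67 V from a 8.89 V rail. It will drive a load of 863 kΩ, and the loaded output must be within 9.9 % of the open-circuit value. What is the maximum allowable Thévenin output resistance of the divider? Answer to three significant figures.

Loading drop = R_th/(R_th + R_L) ≤ 0.0990, so R_th ≤ R_L · ε/(1−ε) = 863 kΩ × 0.0990/0.9010 = 94.8 kΩ.
(Any R1, R2 with R2/(R1+R2) = 0.188 and R1‖R2 ≤ 94.8 kΩ will meet the spec.)

R_th ≤ 94.8 kΩ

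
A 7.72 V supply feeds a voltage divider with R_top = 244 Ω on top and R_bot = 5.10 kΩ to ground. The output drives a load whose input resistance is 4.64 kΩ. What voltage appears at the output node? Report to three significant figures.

V_out ≈ 7.02 V

The load sits in parallel with R_bot: R_bot‖R_L = (5100 × 4640) / (5100 + 4640) = 2430 Ω.
V_out = 7.72 × 2430 / (244 + 2430) = 7.72 × 2430/2674 = 7.02 V.
(Unloaded it would have been 7.37 V.)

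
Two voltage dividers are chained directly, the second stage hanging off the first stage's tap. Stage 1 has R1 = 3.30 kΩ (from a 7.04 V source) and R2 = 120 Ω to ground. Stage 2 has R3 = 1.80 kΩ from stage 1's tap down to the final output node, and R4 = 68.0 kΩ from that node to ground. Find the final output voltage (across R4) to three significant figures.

V_out ≈ 0.240 V

Stage 2 presents R3+R4 = 69800 Ω as a load on stage 1's tap.
Stage 1's lower leg becomes R2‖(R3+R4) = 119.8 Ω, so V_mid = 7.04 × 119.8/3420 = 0.2466 V.
Stage 2 is itself unloaded: V_out = V_mid × R4/(R3+R4) = 0.2466 × 68000/69800 = 0.240 V.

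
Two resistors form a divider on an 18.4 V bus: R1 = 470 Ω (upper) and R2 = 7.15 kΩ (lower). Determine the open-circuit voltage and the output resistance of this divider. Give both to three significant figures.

V_th is the open-circuit tap voltage: 18.4 × 7150/(470 + 7150) = 17.3 V.
With the supply zeroed, R1 and R2 appear in parallel from the tap: R_th = R1‖R2 = (470 × 7150)/7620 = 441 Ω.

V_th = 17.3 V, R_th = 441 Ω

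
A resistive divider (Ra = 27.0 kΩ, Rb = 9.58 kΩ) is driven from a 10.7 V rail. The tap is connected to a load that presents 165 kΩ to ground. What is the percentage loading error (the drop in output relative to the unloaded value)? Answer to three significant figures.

The divider's output (Thévenin) resistance is Ra‖Rb = 7.071 kΩ.
Fractional drop under load = R_th/(R_th + R_L) = 7.071 / (7.071 + 165) = 0.04109.
So the output falls by 4.11 %.

4.11 %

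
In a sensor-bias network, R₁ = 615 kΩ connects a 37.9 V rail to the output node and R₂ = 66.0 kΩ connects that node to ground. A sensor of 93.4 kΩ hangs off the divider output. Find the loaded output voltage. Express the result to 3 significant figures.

V_out ≈ 2.24 V

The load sits in parallel with R₂: R₂‖R_L = (66.0 × 93.4) / (66.0 + 93.4) = 38.67 kΩ.
V_out = 37.9 × 38.67 / (615 + 38.67) = 37.9 × 38.67/653.7 = 2.24 V.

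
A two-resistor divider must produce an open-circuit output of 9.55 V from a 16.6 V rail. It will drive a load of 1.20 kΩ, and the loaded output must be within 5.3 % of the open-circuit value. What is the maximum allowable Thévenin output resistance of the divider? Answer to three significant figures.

R_th ≤ 67.2 Ω

Loading drop = R_th/(R_th + R_L) ≤ 0.0530, so R_th ≤ R_L · ε/(1−ε) = 1.20 kΩ × 0.0530/0.9470 = 67.2 Ω.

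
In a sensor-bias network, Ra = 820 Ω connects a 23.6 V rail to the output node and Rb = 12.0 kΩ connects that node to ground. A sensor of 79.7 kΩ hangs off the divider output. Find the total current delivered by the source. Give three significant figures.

I ≈ 2.10 mA

Rb‖R_L = 10430 Ω, so the source sees Ra + Rb‖R_L = 11250 Ω.
I = 23.6 V / 11250 Ω = 2.10 mA.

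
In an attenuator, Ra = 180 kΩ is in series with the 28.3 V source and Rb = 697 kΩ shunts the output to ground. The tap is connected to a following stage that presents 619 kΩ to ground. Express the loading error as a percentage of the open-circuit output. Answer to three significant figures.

Unloaded V = 28.3 × 697/877.0 = 22.49 V.
Loaded: Rb‖R_L = 327.8 kΩ, giving V = 28.3 × 327.8/507.8 = 18.27 V.
Drop = (22.49 − 18.27) / 22.49 = 18.8 %.

18.8 %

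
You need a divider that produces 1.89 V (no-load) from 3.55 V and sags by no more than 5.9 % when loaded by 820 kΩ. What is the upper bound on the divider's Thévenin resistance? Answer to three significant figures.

Loading drop = R_th/(R_th + R_L) ≤ 0.0590, so R_th ≤ R_L · ε/(1−ε) = 820 kΩ × 0.0590/0.9410 = 51.4 kΩ.

R_th ≤ 51.4 kΩ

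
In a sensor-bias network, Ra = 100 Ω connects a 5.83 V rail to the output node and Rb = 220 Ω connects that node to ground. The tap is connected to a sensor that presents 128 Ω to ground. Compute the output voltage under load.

V_out ≈ 2.61 V

The load sits in parallel with Rb: Rb‖R_L = (220 × 128) / (220 + 128) = 80.92 Ω.
V_out = 5.83 × 80.92 / (100 + 80.92) = 5.83 × 80.92/180.9 = 2.61 V.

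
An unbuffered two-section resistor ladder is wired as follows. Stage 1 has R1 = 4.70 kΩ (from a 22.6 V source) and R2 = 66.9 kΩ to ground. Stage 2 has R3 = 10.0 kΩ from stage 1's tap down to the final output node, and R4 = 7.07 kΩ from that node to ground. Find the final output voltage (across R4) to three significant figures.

V_out ≈ 6.96 V

Stage 2 presents R3+R4 = 17.07 kΩ as a load on stage 1's tap.
Stage 1's lower leg becomes R2‖(R3+R4) = 13.60 kΩ, so V_mid = 22.6 × 13.60/18.30 = 16.80 V.
Stage 2 is itself unloaded: V_out = V_mid × R4/(R3+R4) = 16.80 × 7.07/17.07 = 6.96 V.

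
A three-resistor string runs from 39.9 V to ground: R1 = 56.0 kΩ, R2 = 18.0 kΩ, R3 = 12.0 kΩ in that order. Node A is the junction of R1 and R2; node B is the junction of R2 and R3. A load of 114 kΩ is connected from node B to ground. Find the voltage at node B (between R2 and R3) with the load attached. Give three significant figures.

At node B, R3 is in parallel with the load: R3‖R_L = 10.86 kΩ.
Below node A the resistance is R2 + (R3‖R_L) = 28.86 kΩ, so V_A = 39.9 × 28.86/84.86 = 13.57 V.
Then V_B = V_A × (R3‖R_L)/(R2 + R3‖R_L) = 13.57 × 10.86/28.86 = 5.11 V.

V ≈ 5.11 V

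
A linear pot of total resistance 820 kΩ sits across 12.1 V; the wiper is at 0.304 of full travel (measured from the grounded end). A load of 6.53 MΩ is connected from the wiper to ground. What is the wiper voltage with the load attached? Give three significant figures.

V ≈ 3.58 V

The wiper splits the pot into (1−α)R = 570.7 kΩ above and αR = 249.3 kΩ below.
Lower section ‖ load = 240.1 kΩ.
V_wiper = 12.1 × 240.1/(570.7 + 240.1) = 3.58 V.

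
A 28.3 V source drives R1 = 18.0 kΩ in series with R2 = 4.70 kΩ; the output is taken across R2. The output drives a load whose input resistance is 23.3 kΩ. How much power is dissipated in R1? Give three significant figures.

P ≈ 30.0 mW

Total resistance from the source is R1 + (R2‖R_L) = 21.91 kΩ, so I = 28.3/21.91 kΩ = 1.292 mA.
P = I²·R1 = (1.292 mA)² × 18.0 kΩ = 30.0 mW.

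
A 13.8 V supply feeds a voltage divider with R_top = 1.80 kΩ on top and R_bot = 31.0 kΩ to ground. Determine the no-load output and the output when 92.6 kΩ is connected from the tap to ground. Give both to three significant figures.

Unloaded: 13.0 V; loaded: 12.8 V

Open-circuit: V = 13.8 × 31.0/(1.80 + 31.0) = 13.0 V.
With the load, R_bot becomes R_bot‖R_L = 23.22 kΩ, so V = 13.8 × 23.22/25.02 = 12.8 V.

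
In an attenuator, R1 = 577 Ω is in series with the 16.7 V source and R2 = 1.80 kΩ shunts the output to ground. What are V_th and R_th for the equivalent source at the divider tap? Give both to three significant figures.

V_th = 12.6 V, R_th = 437 Ω

V_th is the open-circuit tap voltage: 16.7 × 1800/(577 + 1800) = 12.6 V.
With the supply zeroed, R1 and R2 appear in parallel from the tap: R_th = R1‖R2 = (577 × 1800)/2377 = 437 Ω.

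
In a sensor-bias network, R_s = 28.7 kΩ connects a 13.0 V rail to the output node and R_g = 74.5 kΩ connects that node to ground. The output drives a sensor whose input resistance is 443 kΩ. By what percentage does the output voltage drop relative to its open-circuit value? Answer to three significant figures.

The divider's output (Thévenin) resistance is R_s‖R_g = 20.72 kΩ.
Fractional drop under load = R_th/(R_th + R_L) = 20.72 / (20.72 + 443) = 0.04468.
So the output falls by 4.47 %.

4.47 %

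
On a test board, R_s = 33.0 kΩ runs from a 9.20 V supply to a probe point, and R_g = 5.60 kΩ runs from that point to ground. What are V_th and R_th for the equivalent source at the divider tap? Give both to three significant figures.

V_th is the open-circuit tap voltage: 9.20 × 5.60/(33.0 + 5.60) = 1.33 V.
With the supply zeroed, R_s and R_g appear in parallel from the tap: R_th = R_s‖R_g = (33.0 × 5.60)/38.60 = 4.79 kΩ.

V_th = 1.33 V, R_th = 4.79 kΩ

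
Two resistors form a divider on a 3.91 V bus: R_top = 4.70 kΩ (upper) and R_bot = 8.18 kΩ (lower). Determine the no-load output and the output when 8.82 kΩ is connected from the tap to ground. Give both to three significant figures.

Unloaded: 2.48 V; loaded: 1.86 V

Open-circuit: V = 3.91 × 8.18/(4.70 + 8.18) = 2.48 V.
With the load, R_bot becomes R_bot‖R_L = 4.244 kΩ, so V = 3.91 × 4.244/8.944 = 1.86 V.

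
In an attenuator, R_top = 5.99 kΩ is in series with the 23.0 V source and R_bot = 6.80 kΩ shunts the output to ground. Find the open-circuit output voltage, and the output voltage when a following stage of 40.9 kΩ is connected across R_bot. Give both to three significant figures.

Open-circuit: V = 23.0 × 6.80/(5.99 + 6.80) = 12.2 V.
With the load, R_bot becomes R_bot‖R_L = 5.831 kΩ, so V = 23.0 × 5.831/11.82 = 11.3 V.

Unloaded: 12.2 V; loaded: 11.3 V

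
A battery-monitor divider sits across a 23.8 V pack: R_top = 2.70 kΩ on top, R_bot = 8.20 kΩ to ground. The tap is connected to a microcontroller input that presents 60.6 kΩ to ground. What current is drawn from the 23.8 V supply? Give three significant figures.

I ≈ 2.40 mA

R_bot‖R_L = 7.223 kΩ, so the source sees R_top + R_bot‖R_L = 9.923 kΩ.
I = 23.8 V / 9.923 kΩ = 2.40 mA.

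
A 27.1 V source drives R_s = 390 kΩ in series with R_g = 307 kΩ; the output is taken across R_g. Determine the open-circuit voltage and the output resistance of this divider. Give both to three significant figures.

V_th = 11.9 V, R_th = 172 kΩ

V_th is the open-circuit tap voltage: 27.1 × 307/(390 + 307) = 11.9 V.
With the supply zeroed, R_s and R_g appear in parallel from the tap: R_th = R_s‖R_g = (390 × 307)/697.0 = 172 kΩ.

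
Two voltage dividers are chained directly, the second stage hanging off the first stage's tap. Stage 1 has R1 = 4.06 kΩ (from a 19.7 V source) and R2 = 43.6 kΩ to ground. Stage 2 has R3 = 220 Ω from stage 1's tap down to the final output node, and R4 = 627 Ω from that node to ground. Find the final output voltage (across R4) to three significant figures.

V_out ≈ 2.48 V

Stage 2 presents R3+R4 = 847.0 Ω as a load on stage 1's tap.
Stage 1's lower leg becomes R2‖(R3+R4) = 830.9 Ω, so V_mid = 19.7 × 830.9/4891 = 3.347 V.
Stage 2 is itself unloaded: V_out = V_mid × R4/(R3+R4) = 3.347 × 627/847.0 = 2.48 V.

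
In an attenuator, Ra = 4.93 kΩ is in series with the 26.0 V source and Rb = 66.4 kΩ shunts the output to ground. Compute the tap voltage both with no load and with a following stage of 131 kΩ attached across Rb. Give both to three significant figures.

Unloaded: 24.2 V; loaded: 23.4 V

Open-circuit: V = 26.0 × 66.4/(4.93 + 66.4) = 24.2 V.
With the load, Rb becomes Rb‖R_L = 44.06 kΩ, so V = 26.0 × 44.06/48.99 = 23.4 V.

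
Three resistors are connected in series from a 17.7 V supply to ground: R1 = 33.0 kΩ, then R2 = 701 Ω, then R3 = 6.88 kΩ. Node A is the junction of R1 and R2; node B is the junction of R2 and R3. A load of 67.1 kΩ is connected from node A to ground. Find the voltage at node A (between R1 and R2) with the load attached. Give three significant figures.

V ≈ 3.03 V

Below node A the series string R2+R3 = 7581 Ω sits in parallel with the 67100 Ω load: 6811 Ω.
V_A = 17.7 × 6811/(33000 + 6811) = 3.03 V.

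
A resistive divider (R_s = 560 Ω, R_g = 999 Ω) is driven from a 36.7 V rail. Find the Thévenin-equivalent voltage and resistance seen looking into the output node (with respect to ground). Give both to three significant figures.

V_th = 23.5 V, R_th = 359 Ω

V_th is the open-circuit tap voltage: 36.7 × 999/(560 + 999) = 23.5 V.
With the supply zeroed, R_s and R_g appear in parallel from the tap: R_th = R_s‖R_g = (560 × 999)/1559 = 359 Ω.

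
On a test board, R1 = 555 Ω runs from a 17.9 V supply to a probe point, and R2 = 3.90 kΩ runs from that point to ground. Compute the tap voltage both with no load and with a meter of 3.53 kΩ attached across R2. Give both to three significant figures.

Open-circuit: V = 17.9 × 3900/(555 + 3900) = 15.7 V.
With the load, R2 becomes R2‖R_L = 1853 Ω, so V = 17.9 × 1853/2408 = 13.8 V.

Unloaded: 15.7 V; loaded: 13.8 V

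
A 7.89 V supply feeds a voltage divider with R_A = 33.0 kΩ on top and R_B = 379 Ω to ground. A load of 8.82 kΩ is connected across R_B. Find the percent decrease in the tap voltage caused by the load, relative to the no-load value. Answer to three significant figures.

The divider's output (Thévenin) resistance is R_A‖R_B = 374.7 Ω.
Fractional drop under load = R_th/(R_th + R_L) = 374.7 / (374.7 + 8820) = 0.04075.
So the output falls by 4.08 %.

4.08 %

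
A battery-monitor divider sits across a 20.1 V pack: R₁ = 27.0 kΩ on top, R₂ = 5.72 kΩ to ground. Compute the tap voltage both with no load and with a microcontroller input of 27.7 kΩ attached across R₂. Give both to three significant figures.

Open-circuit: V = 20.1 × 5.72/(27.0 + 5.72) = 3.51 V.
With the load, R₂ becomes R₂‖R_L = 4.741 kΩ, so V = 20.1 × 4.741/31.74 = 3.00 V.

Unloaded: 3.51 V; loaded: 3.00 V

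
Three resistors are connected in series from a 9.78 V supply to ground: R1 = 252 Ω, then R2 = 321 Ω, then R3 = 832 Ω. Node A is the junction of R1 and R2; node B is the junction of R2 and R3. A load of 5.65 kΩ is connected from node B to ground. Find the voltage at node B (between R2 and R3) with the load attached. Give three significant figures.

V ≈ 5.46 V

At node B, R3 is in parallel with the load: R3‖R_L = 725.2 Ω.
Below node A the resistance is R2 + (R3‖R_L) = 1046 Ω, so V_A = 9.78 × 1046/1298 = 7.882 V.
Then V_B = V_A × (R3‖R_L)/(R2 + R3‖R_L) = 7.882 × 725.2/1046 = 5.46 V.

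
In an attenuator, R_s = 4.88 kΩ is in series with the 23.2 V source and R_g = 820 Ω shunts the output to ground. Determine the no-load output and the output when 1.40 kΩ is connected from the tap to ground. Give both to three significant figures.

Open-circuit: V = 23.2 × 820/(4880 + 820) = 3.34 V.
With the load, R_g becomes R_g‖R_L = 517.1 Ω, so V = 23.2 × 517.1/5397 = 2.22 V.

Unloaded: 3.34 V; loaded: 2.22 V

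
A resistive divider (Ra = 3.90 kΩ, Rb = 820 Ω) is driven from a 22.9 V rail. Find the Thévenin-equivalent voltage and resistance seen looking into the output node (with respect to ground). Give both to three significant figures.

V_th = 3.98 V, R_th = 678 Ω

V_th is the open-circuit tap voltage: 22.9 × 820/(3900 + 820) = 3.98 V.
With the supply zeroed, Ra and Rb appear in parallel from the tap: R_th = Ra‖Rb = (3900 × 820)/4720 = 678 Ω.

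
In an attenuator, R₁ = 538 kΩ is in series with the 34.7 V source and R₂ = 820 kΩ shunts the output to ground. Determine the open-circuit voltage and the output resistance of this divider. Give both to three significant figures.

V_th is the open-circuit tap voltage: 34.7 × 820/(538 + 820) = 21.0 V.
With the supply zeroed, R₁ and R₂ appear in parallel from the tap: R_th = R₁‖R₂ = (538 × 820)/1358 = 325 kΩ.

V_th = 21.0 V, R_th = 325 kΩ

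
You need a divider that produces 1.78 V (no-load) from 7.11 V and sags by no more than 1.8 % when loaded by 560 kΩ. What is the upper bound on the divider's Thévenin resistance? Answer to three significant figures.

R_th ≤ 10.3 kΩ

Loading drop = R_th/(R_th + R_L) ≤ 0.0180, so R_th ≤ R_L · ε/(1−ε) = 560 kΩ × 0.0180/0.9820 = 10.3 kΩ.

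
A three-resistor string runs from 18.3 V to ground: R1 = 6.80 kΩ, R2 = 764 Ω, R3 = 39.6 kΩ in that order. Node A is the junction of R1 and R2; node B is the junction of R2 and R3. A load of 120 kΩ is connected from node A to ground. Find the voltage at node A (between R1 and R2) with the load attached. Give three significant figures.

Below node A the series string R2+R3 = 40360 Ω sits in parallel with the 120000 Ω load: 30200 Ω.
V_A = 18.3 × 30200/(6800 + 30200) = 14.9 V.

V ≈ 14.9 V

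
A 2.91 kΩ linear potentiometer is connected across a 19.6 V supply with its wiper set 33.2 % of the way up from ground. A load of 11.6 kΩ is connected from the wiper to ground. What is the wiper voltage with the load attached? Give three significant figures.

The wiper splits the pot into (1−α)R = 1944 Ω above and αR = 966.1 Ω below.
Lower section ‖ load = 891.8 Ω.
V_wiper = 19.6 × 891.8/(1944 + 891.8) = 6.16 V.

V ≈ 6.16 V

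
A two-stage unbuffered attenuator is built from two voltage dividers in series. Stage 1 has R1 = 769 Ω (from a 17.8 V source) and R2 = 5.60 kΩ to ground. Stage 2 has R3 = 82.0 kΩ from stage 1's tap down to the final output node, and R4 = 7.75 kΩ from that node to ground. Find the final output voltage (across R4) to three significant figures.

Stage 2 presents R3+R4 = 89750 Ω as a load on stage 1's tap.
Stage 1's lower leg becomes R2‖(R3+R4) = 5271 Ω, so V_mid = 17.8 × 5271/6040 = 15.53 V.
Stage 2 is itself unloaded: V_out = V_mid × R4/(R3+R4) = 15.53 × 7750/89750 = 1.34 V.

V_out ≈ 1.34 V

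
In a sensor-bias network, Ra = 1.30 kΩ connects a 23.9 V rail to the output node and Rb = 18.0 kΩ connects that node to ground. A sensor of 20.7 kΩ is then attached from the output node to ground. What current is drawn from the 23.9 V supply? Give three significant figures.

I ≈ 2.19 mA

Rb‖R_L = 9.628 kΩ, so the source sees Ra + Rb‖R_L = 10.93 kΩ.
I = 23.9 V / 10.93 kΩ = 2.19 mA.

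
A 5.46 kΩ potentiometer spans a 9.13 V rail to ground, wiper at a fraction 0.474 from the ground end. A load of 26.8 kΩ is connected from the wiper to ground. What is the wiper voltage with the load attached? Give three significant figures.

The wiper splits the pot into (1−α)R = 2.872 kΩ above and αR = 2.588 kΩ below.
Lower section ‖ load = 2.360 kΩ.
V_wiper = 9.13 × 2.360/(2.872 + 2.360) = 4.12 V.

V ≈ 4.12 V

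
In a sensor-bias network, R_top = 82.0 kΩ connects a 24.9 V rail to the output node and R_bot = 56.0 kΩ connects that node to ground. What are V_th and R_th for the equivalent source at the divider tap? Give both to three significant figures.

V_th = 10.1 V, R_th = 33.3 kΩ

V_th is the open-circuit tap voltage: 24.9 × 56.0/(82.0 + 56.0) = 10.1 V.
With the supply zeroed, R_top and R_bot appear in parallel from the tap: R_th = R_top‖R_bot = (82.0 × 56.0)/138.0 = 33.3 kΩ.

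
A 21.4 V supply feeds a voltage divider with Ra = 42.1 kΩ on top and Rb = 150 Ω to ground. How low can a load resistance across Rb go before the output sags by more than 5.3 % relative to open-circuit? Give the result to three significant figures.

R_L(min) ≈ 2.67 kΩ

Output resistance R_th = Ra‖Rb = (42100 × 150)/42250 = 149.5 Ω.
The fractional drop is R_th/(R_th + R_L); requiring this ≤ 0.0530 gives R_L ≥ R_th(1/0.0530 − 1) = 149.5 × 17.87 = 2.67 kΩ.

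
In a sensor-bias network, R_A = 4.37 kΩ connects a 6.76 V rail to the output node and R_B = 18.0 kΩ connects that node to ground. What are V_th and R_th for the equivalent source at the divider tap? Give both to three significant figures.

V_th = 5.44 V, R_th = 3.52 kΩ

V_th is the open-circuit tap voltage: 6.76 × 18.0/(4.37 + 18.0) = 5.44 V.
With the supply zeroed, R_A and R_B appear in parallel from the tap: R_th = R_A‖R_B = (4.37 × 18.0)/22.37 = 3.52 kΩ.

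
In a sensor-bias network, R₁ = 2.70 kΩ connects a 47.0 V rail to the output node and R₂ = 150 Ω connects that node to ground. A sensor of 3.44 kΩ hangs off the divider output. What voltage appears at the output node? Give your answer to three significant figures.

V_out ≈ 2.38 V

The load sits in parallel with R₂: R₂‖R_L = (150 × 3440) / (150 + 3440) = 143.7 Ω.
V_out = 47.0 × 143.7 / (2700 + 143.7) = 47.0 × 143.7/2844 = 2.38 V.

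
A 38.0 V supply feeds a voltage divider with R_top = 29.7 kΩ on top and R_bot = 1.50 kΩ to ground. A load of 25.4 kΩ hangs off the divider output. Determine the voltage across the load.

V_out ≈ 1.73 V

The load sits in parallel with R_bot: R_bot‖R_L = (1.50 × 25.4) / (1.50 + 25.4) = 1.416 kΩ.
V_out = 38.0 × 1.416 / (29.7 + 1.416) = 38.0 × 1.416/31.12 = 1.73 V.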